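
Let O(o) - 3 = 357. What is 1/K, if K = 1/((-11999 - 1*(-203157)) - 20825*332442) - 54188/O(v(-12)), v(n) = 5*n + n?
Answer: -141564607965/21308619378907 ≈ -0.0066435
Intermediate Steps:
v(n) = 6*n
O(o) = 360 (O(o) = 3 + 357 = 360)
K = -21308619378907/141564607965 (K = 1/((-11999 - 1*(-203157)) - 20825*332442) - 54188/360 = (1/332442)/((-11999 + 203157) - 20825) - 54188*1/360 = (1/332442)/(191158 - 20825) - 13547/90 = (1/332442)/170333 - 13547/90 = (1/170333)*(1/332442) - 13547/90 = 1/56625843186 - 13547/90 = -21308619378907/141564607965 ≈ -150.52)
1/K = 1/(-21308619378907/141564607965) = -141564607965/21308619378907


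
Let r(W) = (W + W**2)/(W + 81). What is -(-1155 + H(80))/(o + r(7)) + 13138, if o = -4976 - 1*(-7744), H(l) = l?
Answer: 80025923/6091 ≈ 13138.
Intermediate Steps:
o = 2768 (o = -4976 + 7744 = 2768)
r(W) = (W + W**2)/(81 + W)
-(-1155 + H(80))/(o + r(7)) + 13138 = -(-1155 + 80)/(2768 + 7*(1 + 7)/(81 + 7)) + 13138 = -(-1075)/(2768 + 7*8/88) + 13138 = -(-1075)/(2768 + 7*(1/88)*8) + 13138 = -(-1075)/(2768 + 7/11) + 13138 = -(-1075)/30455/11 + 13138 = -(-1075)*11/30455 + 13138 = -1*(-2365/6091) + 13138 = 2365/6091 + 13138 = 80025923/6091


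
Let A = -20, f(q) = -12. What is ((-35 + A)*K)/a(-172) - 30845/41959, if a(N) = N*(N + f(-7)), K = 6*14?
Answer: -292508285/331979608 ≈ -0.88110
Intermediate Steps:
K = 84
a(N) = N*(-12 + N) (a(N) = N*(N - 12) = N*(-12 + N))
((-35 + A)*K)/a(-172) - 30845/41959 = ((-35 - 20)*84)/((-172*(-12 - 172))) - 30845/41959 = (-55*84)/((-172*(-184))) - 30845*1/41959 = -4620/31648 - 30845/41959 = -4620*1/31648 - 30845/41959 = -1155/7912 - 30845/41959 = -292508285/331979608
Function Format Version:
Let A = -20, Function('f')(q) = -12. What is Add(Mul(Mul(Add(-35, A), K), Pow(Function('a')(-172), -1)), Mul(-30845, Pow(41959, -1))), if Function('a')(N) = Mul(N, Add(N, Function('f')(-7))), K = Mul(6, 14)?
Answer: Rational(-292508285, 331979608) ≈ -0.88110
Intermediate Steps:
K = 84
Function('a')(N) = Mul(N, Add(-12, N)) (Function('a')(N) = Mul(N, Add(N, -12)) = Mul(N, Add(-12, N)))
Add(Mul(Mul(Add(-35, A), K), Pow(Function('a')(-172), -1)), Mul(-30845, Pow(41959, -1))) = Add(Mul(Mul(Add(-35, -20), 84), Pow(Mul(-172, Add(-12, -172)), -1)), Mul(-30845, Pow(41959, -1))) = Add(Mul(Mul(-55, 84), Pow(Mul(-172, -184), -1)), Mul(-30845, Rational(1, 41959))) = Add(Mul(-4620, Pow(31648, -1)), Rational(-30845, 41959)) = Add(Mul(-4620, Rational(1, 31648)), Rational(-30845, 41959)) = Add(Rational(-1155, 7912), Rational(-30845, 41959)) = Rational(-292508285, 331979608)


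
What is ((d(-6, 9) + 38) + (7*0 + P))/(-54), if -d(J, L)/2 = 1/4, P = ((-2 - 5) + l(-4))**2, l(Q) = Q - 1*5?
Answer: -587/108 ≈ -5.4352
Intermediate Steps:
l(Q) = -5 + Q (l(Q) = Q - 5 = -5 + Q)
P = 256 (P = ((-2 - 5) + (-5 - 4))**2 = (-7 - 9)**2 = (-16)**2 = 256)
d(J, L) = -1/2 (d(J, L) = -2/4 = -2*1/4 = -1/2)
((d(-6, 9) + 38) + (7*0 + P))/(-54) = ((-1/2 + 38) + (7*0 + 256))/(-54) = (75/2 + (0 + 256))*(-1/54) = (75/2 + 256)*(-1/54) = (587/2)*(-1/54) = -587/108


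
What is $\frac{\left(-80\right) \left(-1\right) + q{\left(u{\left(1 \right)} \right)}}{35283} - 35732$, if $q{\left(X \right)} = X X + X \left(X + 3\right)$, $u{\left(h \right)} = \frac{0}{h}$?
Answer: $- \frac{1260732076}{35283} \approx -35732.0$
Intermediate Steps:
$u{\left(h \right)} = 0$
$q{\left(X \right)} = X^{2} + X \left(3 + X\right)$
$\frac{\left(-80\right) \left(-1\right) + q{\left(u{\left(1 \right)} \right)}}{35283} - 35732 = \frac{\left(-80\right) \left(-1\right) + 0 \left(3 + 2 \cdot 0\right)}{35283} - 35732 = \left(80 + 0 \left(3 + 0\right)\right) \frac{1}{35283} - 35732 = \left(80 + 0 \cdot 3\right) \frac{1}{35283} - 35732 = \left(80 + 0\right) \frac{1}{35283} - 35732 = 80 \cdot \frac{1}{35283} - 35732 = \frac{80}{35283} - 35732 = - \frac{1260732076}{35283}$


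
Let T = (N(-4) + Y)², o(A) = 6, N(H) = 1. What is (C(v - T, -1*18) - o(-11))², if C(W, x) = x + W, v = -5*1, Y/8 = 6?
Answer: 5904900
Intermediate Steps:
Y = 48 (Y = 8*6 = 48)
v = -5
T = 2401 (T = (1 + 48)² = 49² = 2401)
C(W, x) = W + x
(C(v - T, -1*18) - o(-11))² = (((-5 - 1*2401) - 1*18) - 1*6)² = (((-5 - 2401) - 18) - 6)² = ((-2406 - 18) - 6)² = (-2424 - 6)² = (-2430)² = 5904900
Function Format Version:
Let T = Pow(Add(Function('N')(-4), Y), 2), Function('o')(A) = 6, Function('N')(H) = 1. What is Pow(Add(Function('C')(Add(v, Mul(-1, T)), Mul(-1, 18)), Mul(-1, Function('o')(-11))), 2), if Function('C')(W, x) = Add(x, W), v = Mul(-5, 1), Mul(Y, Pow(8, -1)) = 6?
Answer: 5904900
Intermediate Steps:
Y = 48 (Y = Mul(8, 6) = 48)
v = -5
T = 2401 (T = Pow(Add(1, 48), 2) = Pow(49, 2) = 2401)
Function('C')(W, x) = Add(W, x)
Pow(Add(Function('C')(Add(v, Mul(-1, T)), Mul(-1, 18)), Mul(-1, Function('o')(-11))), 2) = Pow(Add(Add(Add(-5, Mul(-1, 2401)), Mul(-1, 18)), Mul(-1, 6)), 2) = Pow(Add(Add(Add(-5, -2401), -18), -6), 2) = Pow(Add(Add(-2406, -18), -6), 2) = Pow(Add(-2424, -6), 2) = Pow(-2430, 2) = 5904900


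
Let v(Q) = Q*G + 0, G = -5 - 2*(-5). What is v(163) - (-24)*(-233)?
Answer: -4777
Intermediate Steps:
G = 5 (G = -5 + 10 = 5)
v(Q) = 5*Q (v(Q) = Q*5 + 0 = 5*Q + 0 = 5*Q)
v(163) - (-24)*(-233) = 5*163 - (-24)*(-233) = 815 - 1*5592 = 815 - 5592 = -4777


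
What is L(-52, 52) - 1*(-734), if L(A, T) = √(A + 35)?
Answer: 734 + I*√17 ≈ 734.0 + 4.1231*I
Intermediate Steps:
L(A, T) = √(35 + A)
L(-52, 52) - 1*(-734) = √(35 - 52) - 1*(-734) = √(-17) + 734 = I*√17 + 734 = 734 + I*√17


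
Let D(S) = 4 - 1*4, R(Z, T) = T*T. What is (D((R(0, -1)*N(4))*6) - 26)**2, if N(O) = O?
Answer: 676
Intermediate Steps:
R(Z, T) = T**2
D(S) = 0 (D(S) = 4 - 4 = 0)
(D((R(0, -1)*N(4))*6) - 26)**2 = (0 - 26)**2 = (-26)**2 = 676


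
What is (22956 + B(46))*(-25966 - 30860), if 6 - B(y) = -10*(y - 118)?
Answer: -1263923892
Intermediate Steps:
B(y) = -1174 + 10*y (B(y) = 6 - (-10)*(y - 118) = 6 - (-10)*(-118 + y) = 6 - (1180 - 10*y) = 6 + (-1180 + 10*y) = -1174 + 10*y)
(22956 + B(46))*(-25966 - 30860) = (22956 + (-1174 + 10*46))*(-25966 - 30860) = (22956 + (-1174 + 460))*(-56826) = (22956 - 714)*(-56826) = 22242*(-56826) = -1263923892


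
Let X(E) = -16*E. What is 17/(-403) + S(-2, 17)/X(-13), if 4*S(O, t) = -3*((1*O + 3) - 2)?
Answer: -995/25792 ≈ -0.038578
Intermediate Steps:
S(O, t) = -¾ - 3*O/4 (S(O, t) = (-3*((1*O + 3) - 2))/4 = (-3*((O + 3) - 2))/4 = (-3*((3 + O) - 2))/4 = (-3*(1 + O))/4 = (-3 - 3*O)/4 = -¾ - 3*O/4)
17/(-403) + S(-2, 17)/X(-13) = 17/(-403) + (-¾ - ¾*(-2))/((-16*(-13))) = 17*(-1/403) + (-¾ + 3/2)/208 = -17/403 + (¾)*(1/208) = -17/403 + 3/832 = -995/25792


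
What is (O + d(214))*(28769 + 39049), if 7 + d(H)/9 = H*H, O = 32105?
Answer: 30125162508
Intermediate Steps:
d(H) = -63 + 9*H² (d(H) = -63 + 9*(H*H) = -63 + 9*H²)
(O + d(214))*(28769 + 39049) = (32105 + (-63 + 9*214²))*(28769 + 39049) = (32105 + (-63 + 9*45796))*67818 = (32105 + (-63 + 412164))*67818 = (32105 + 412101)*67818 = 444206*67818 = 30125162508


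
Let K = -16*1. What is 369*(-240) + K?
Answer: -88576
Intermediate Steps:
K = -16
369*(-240) + K = 369*(-240) - 16 = -88560 - 16 = -88576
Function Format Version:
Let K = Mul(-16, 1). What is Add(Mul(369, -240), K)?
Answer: -88576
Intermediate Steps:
K = -16
Add(Mul(369, -240), K) = Add(Mul(369, -240), -16) = Add(-88560, -16) = -88576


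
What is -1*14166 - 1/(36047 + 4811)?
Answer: -578794429/40858 ≈ -14166.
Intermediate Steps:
-1*14166 - 1/(36047 + 4811) = -14166 - 1/40858 = -578794429/40858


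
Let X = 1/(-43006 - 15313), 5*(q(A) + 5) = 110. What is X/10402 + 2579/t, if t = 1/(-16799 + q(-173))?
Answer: -26255601782077165/606634238 ≈ -4.3281e+7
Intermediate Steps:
q(A) = 17 (q(A) = -5 + (⅕)*110 = -5 + 22 = 17)
X = -1/58319 (X = 1/(-58319) = -1/58319 ≈ -1.7147e-5)
t = -1/16782 (t = 1/(-16799 + 17) = 1/(-16782) = -1/16782 ≈ -5.9588e-5)
X/10402 + 2579/t = -1/58319/10402 + 2579/(-1/16782) = -1/58319*1/10402 + 2579*(-16782) = -1/606634238 - 43280778 = -26255601782077165/606634238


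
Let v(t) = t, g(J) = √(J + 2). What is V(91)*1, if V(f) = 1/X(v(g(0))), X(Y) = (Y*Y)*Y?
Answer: √2/4 ≈ 0.35355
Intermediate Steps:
g(J) = √(2 + J)
X(Y) = Y³ (X(Y) = Y²*Y = Y³)
V(f) = √2/4 (V(f) = 1/((√(2 + 0))³) = 1/((√2)³) = 1/(2*√2) = √2/4)
V(91)*1 = (√2/4)*1 = √2/4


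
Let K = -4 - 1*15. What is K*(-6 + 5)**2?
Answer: -19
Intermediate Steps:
K = -19 (K = -4 - 15 = -19)
K*(-6 + 5)**2 = -19*(-6 + 5)**2 = -19*(-1)**2 = -19*1 = -19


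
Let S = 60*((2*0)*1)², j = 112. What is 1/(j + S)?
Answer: 1/112 ≈ 0.0089286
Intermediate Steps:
S = 0 (S = 60*(0*1)² = 60*0² = 60*0 = 0)
1/(j + S) = 1/(112 + 0) = 1/112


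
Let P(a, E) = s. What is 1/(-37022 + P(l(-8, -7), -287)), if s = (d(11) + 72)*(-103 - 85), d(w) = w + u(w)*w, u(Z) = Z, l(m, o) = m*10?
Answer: -1/75374 ≈ -1.3267e-5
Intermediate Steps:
l(m, o) = 10*m
d(w) = w + w**2 (d(w) = w + w*w = w + w**2)
s = -38352 (s = (11*(1 + 11) + 72)*(-103 - 85) = (11*12 + 72)*(-188) = (132 + 72)*(-188) = 204*(-188) = -38352)
P(a, E) = -38352
1/(-37022 + P(l(-8, -7), -287)) = 1/(-37022 - 38352) = 1/(-75374) = -1/75374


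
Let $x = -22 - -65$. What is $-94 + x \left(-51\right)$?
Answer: $-2287$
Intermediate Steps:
$x = 43$ ($x = -22 + 65 = 43$)
$-94 + x \left(-51\right) = -94 + 43 \left(-51\right) = -94 - 2193 = -2287$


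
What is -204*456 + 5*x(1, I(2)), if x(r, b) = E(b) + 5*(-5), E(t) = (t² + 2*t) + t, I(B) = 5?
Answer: -92949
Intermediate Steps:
E(t) = t² + 3*t
x(r, b) = -25 + b*(3 + b) (x(r, b) = b*(3 + b) + 5*(-5) = b*(3 + b) - 25 = -25 + b*(3 + b))
-204*456 + 5*x(1, I(2)) = -204*456 + 5*(-25 + 5*(3 + 5)) = -93024 + 5*(-25 + 5*8) = -93024 + 5*(-25 + 40) = -93024 + 5*15 = -93024 + 75 = -92949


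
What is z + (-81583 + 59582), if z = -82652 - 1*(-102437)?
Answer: -2216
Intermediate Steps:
z = 19785 (z = -82652 + 102437 = 19785)
z + (-81583 + 59582) = 19785 + (-81583 + 59582) = 19785 - 22001 = -2216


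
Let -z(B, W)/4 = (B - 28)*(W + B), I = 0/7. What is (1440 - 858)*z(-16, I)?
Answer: -1638912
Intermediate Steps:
I = 0 (I = 0*(1/7) = 0)
z(B, W) = -4*(-28 + B)*(B + W) (z(B, W) = -4*(B - 28)*(W + B) = -4*(-28 + B)*(B + W))
(1440 - 858)*z(-16, I) = (1440 - 858)*(-4*(-16)**2 + 112*(-16) + 112*0 - 4*(-16)*0) = 582*(-4*256 - 1792 + 0 + 0) = 582*(-1024 - 1792 + 0 + 0) = 582*(-2816) = -1638912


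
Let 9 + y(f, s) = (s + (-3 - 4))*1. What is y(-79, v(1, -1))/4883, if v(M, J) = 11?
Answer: -5/4883 ≈ -0.0010240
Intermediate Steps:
y(f, s) = -16 + s (y(f, s) = -9 + (s + (-3 - 4))*1 = -9 + (s - 7)*1 = -9 + (-7 + s)*1 = -9 + (-7 + s) = -16 + s)
y(-79, v(1, -1))/4883 = (-16 + 11)/4883 = -5*1/4883 = -5/4883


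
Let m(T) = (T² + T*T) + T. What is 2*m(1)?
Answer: 6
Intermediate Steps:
m(T) = T + 2*T² (m(T) = (T² + T²) + T = 2*T² + T = T + 2*T²)
2*m(1) = 2*(1*(1 + 2*1)) = 2*(1*(1 + 2)) = 2*(1*3) = 2*3 = 6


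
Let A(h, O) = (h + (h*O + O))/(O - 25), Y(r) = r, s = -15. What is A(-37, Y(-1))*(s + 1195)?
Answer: 590/13 ≈ 45.385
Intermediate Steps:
A(h, O) = (O + h + O*h)/(-25 + O) (A(h, O) = (h + (O*h + O))/(-25 + O) = (h + (O + O*h))/(-25 + O) = (O + h + O*h)/(-25 + O))
A(-37, Y(-1))*(s + 1195) = ((-1 - 37 - 1*(-37))/(-25 - 1))*(-15 + 1195) = ((-1 - 37 + 37)/(-26))*1180 = -1/26*(-1)*1180 = (1/26)*1180 = 590/13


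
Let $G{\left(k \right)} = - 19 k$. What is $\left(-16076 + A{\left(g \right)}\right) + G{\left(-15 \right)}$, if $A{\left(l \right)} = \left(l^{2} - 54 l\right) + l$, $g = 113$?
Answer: $-9011$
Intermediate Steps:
$A{\left(l \right)} = l^{2} - 53 l$
$\left(-16076 + A{\left(g \right)}\right) + G{\left(-15 \right)} = \left(-16076 + 113 \left(-53 + 113\right)\right) - -285 = \left(-16076 + 113 \cdot 60\right) + 285 = \left(-16076 + 6780\right) + 285 = -9296 + 285 = -9011$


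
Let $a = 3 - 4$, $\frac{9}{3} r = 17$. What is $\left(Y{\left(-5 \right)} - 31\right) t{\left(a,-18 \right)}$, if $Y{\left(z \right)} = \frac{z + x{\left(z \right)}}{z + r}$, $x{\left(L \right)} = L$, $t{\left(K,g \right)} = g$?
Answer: $828$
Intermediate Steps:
$r = \frac{17}{3}$ ($r = \frac{1}{3} \cdot 17 = \frac{17}{3} \approx 5.6667$)
$a = -1$
$Y{\left(z \right)} = \frac{2 z}{\frac{17}{3} + z}$ ($Y{\left(z \right)} = \frac{z + z}{z + \frac{17}{3}} = \frac{2 z}{\frac{17}{3} + z}$)
$\left(Y{\left(-5 \right)} - 31\right) t{\left(a,-18 \right)} = \left(6 \left(-5\right) \frac{1}{17 + 3 \left(-5\right)} - 31\right) \left(-18\right) = \left(6 \left(-5\right) \frac{1}{17 - 15} - 31\right) \left(-18\right) = \left(6 \left(-5\right) \frac{1}{2} - 31\right) \left(-18\right) = \left(-15 - 31\right) \left(-18\right) = \left(-46\right) \left(-18\right) = 828$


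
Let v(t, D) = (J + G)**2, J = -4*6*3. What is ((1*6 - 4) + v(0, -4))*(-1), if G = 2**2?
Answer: -4626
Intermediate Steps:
G = 4
J = -72 (J = -24*3 = -72)
v(t, D) = 4624 (v(t, D) = (-72 + 4)**2 = (-68)**2 = 4624)
((1*6 - 4) + v(0, -4))*(-1) = ((1*6 - 4) + 4624)*(-1) = ((6 - 4) + 4624)*(-1) = (2 + 4624)*(-1) = 4626*(-1) = -4626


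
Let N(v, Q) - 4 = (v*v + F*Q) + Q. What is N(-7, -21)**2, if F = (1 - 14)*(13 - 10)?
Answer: 724201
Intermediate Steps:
F = -39 (F = -13*3 = -39)
N(v, Q) = 4 + v**2 - 38*Q (N(v, Q) = 4 + ((v*v - 39*Q) + Q) = 4 + ((v**2 - 39*Q) + Q) = 4 + (v**2 - 38*Q) = 4 + v**2 - 38*Q)
N(-7, -21)**2 = (4 + (-7)**2 - 38*(-21))**2 = (4 + 49 + 798)**2 = 851**2 = 724201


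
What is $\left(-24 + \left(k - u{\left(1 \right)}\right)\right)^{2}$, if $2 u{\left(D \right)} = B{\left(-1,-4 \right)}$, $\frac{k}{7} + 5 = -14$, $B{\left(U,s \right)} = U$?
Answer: $\frac{97969}{4} \approx 24492.0$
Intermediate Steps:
$k = -133$ ($k = -35 + 7 \left(-14\right) = -35 - 98 = -133$)
$u{\left(D \right)} = - \frac{1}{2}$ ($u{\left(D \right)} = \frac{1}{2} \left(-1\right) = - \frac{1}{2}$)
$\left(-24 + \left(k - u{\left(1 \right)}\right)\right)^{2} = \left(-24 - \frac{265}{2}\right)^{2} = \left(- \frac{313}{2}\right)^{2} = \frac{97969}{4}$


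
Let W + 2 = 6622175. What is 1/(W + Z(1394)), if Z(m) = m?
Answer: 1/6623567 ≈ 1.5098e-7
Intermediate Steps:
W = 6622173 (W = -2 + 6622175 = 6622173)
1/(W + Z(1394)) = 1/(6622173 + 1394) = 1/6623567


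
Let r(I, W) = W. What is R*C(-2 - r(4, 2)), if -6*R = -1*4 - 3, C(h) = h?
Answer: -14/3 ≈ -4.6667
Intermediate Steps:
R = 7/6 (R = -(-1*4 - 3)/6 = -(-4 - 3)/6 = -⅙*(-7) = 7/6 ≈ 1.1667)
R*C(-2 - r(4, 2)) = 7*(-2 - 1*2)/6 = 7*(-2 - 2)/6 = (7/6)*(-4) = -14/3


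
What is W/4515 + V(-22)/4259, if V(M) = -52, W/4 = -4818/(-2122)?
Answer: -69353952/6800792495 ≈ -0.010198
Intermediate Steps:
W = 9636/1061 (W = 4*(-4818/(-2122)) = 4*(-4818*(-1/2122)) = 4*(2409/1061) = 9636/1061 ≈ 9.0820)
W/4515 + V(-22)/4259 = (9636/1061)/4515 - 52/4259 = (9636/1061)*(1/4515) - 52*1/4259 = 3212/1596805 - 52/4259 = -69353952/6800792495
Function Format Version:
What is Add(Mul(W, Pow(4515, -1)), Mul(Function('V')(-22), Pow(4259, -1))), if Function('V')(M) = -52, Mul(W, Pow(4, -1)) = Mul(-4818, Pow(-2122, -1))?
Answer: Rational(-69353952, 6800792495) ≈ -0.010198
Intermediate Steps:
W = Rational(9636, 1061) (W = Mul(4, Mul(-4818, Pow(-2122, -1))) = Mul(4, Mul(-4818, Rational(-1, 2122))) = Mul(4, Rational(2409, 1061)) = Rational(9636, 1061) ≈ 9.0820)
Add(Mul(W, Pow(4515, -1)), Mul(Function('V')(-22), Pow(4259, -1))) = Add(Mul(Rational(9636, 1061), Pow(4515, -1)), Mul(-52, Pow(4259, -1))) = Add(Mul(Rational(9636, 1061), Rational(1, 4515)), Mul(-52, Rational(1, 4259))) = Add(Rational(3212, 1596805), Rational(-52, 4259)) = Rational(-69353952, 6800792495)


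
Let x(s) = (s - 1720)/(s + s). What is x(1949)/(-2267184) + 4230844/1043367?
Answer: 12463337556092255/3073579455774048 ≈ 4.0550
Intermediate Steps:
x(s) = (-1720 + s)/(2*s) (x(s) = (-1720 + s)/((2*s)) = (-1720 + s)*(1/(2*s)) = (-1720 + s)/(2*s))
x(1949)/(-2267184) + 4230844/1043367 = ((½)*(-1720 + 1949)/1949)/(-2267184) + 4230844/1043367 = ((½)*(1/1949)*229)*(-1/2267184) + 4230844*(1/1043367) = (229/3898)*(-1/2267184) + 4230844/1043367 = -229/8837483232 + 4230844/1043367 = 12463337556092255/3073579455774048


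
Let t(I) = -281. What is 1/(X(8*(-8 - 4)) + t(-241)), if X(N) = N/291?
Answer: -97/27289 ≈ -0.0035545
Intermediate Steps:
X(N) = N/291 (X(N) = N*(1/291) = N/291)
1/(X(8*(-8 - 4)) + t(-241)) = 1/((8*(-8 - 4))/291 - 281) = 1/((8*(-12))/291 - 281) = 1/((1/291)*(-96) - 281) = 1/(-32/97 - 281) = 1/(-27289/97) = -97/27289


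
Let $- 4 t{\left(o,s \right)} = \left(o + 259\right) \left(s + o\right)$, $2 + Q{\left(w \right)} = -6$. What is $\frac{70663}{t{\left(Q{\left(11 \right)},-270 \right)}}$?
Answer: $\frac{141326}{34889} \approx 4.0507$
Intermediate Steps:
$Q{\left(w \right)} = -8$ ($Q{\left(w \right)} = -2 - 6 = -8$)
$t{\left(o,s \right)} = - \frac{\left(259 + o\right) \left(o + s\right)}{4}$ ($t{\left(o,s \right)} = - \frac{\left(o + 259\right) \left(s + o\right)}{4} = - \frac{\left(259 + o\right) \left(o + s\right)}{4}$)
$\frac{70663}{t{\left(Q{\left(11 \right)},-270 \right)}} = \frac{70663}{\left(- \frac{259}{4}\right) \left(-8\right) - - \frac{34965}{2} - \frac{\left(-8\right)^{2}}{4} - \left(-2\right) \left(-270\right)} = \frac{70663}{518 + \frac{34965}{2} - 16 - 540} = \frac{70663}{\frac{34889}{2}} = 70663 \cdot \frac{2}{34889} = \frac{141326}{34889}$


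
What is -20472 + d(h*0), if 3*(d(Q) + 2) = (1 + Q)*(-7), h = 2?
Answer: -61429/3 ≈ -20476.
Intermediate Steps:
d(Q) = -13/3 - 7*Q/3 (d(Q) = -2 + ((1 + Q)*(-7))/3 = -2 + (-7 - 7*Q)/3 = -2 + (-7/3 - 7*Q/3) = -13/3 - 7*Q/3)
-20472 + d(h*0) = -20472 + (-13/3 - 14*0/3) = -20472 + (-13/3 - 7/3*0) = -20472 + (-13/3 + 0) = -20472 - 13/3 = -61429/3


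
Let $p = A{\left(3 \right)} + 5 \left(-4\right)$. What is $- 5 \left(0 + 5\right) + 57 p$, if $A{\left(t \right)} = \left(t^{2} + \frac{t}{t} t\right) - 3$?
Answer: $-652$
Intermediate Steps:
$A{\left(t \right)} = -3 + t + t^{2}$ ($A{\left(t \right)} = \left(t^{2} + 1 t\right) - 3 = \left(t^{2} + t\right) - 3 = \left(t + t^{2}\right) - 3 = -3 + t + t^{2}$)
$p = -11$ ($p = \left(-3 + 3 + 3^{2}\right) + 5 \left(-4\right) = \left(-3 + 3 + 9\right) - 20 = 9 - 20 = -11$)
$- 5 \left(0 + 5\right) + 57 p = - 5 \left(0 + 5\right) + 57 \left(-11\right) = \left(-5\right) 5 - 627 = -25 - 627 = -652$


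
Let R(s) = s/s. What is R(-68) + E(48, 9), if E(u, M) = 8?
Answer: 9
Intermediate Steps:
R(s) = 1
R(-68) + E(48, 9) = 1 + 8 = 9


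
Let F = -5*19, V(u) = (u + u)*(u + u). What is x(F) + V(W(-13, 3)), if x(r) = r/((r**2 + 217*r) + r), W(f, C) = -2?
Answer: 1969/123 ≈ 16.008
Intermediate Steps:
V(u) = 4*u**2 (V(u) = (2*u)*(2*u) = 4*u**2)
F = -95
x(r) = r/(r**2 + 218*r)
x(F) + V(W(-13, 3)) = 1/(218 - 95) + 4*(-2)**2 = 1/123 + 4*4 = 1/123 + 16 = 1969/123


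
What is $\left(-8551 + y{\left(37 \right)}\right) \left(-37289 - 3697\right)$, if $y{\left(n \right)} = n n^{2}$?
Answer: $-1725592572$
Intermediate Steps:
$y{\left(n \right)} = n^{3}$
$\left(-8551 + y{\left(37 \right)}\right) \left(-37289 - 3697\right) = \left(-8551 + 37^{3}\right) \left(-37289 - 3697\right) = \left(-8551 + 50653\right) \left(-40986\right) = 42102 \left(-40986\right) = -1725592572$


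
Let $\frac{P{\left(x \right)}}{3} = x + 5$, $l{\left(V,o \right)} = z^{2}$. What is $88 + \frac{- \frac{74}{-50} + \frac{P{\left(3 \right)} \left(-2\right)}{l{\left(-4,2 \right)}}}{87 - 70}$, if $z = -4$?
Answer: $\frac{37362}{425} \approx 87.911$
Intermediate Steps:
$l{\left(V,o \right)} = 16$ ($l{\left(V,o \right)} = \left(-4\right)^{2} = 16$)
$P{\left(x \right)} = 15 + 3 x$ ($P{\left(x \right)} = 3 \left(x + 5\right) = 3 \left(5 + x\right) = 15 + 3 x$)
$88 + \frac{- \frac{74}{-50} + \frac{P{\left(3 \right)} \left(-2\right)}{l{\left(-4,2 \right)}}}{87 - 70} = 88 + \frac{- \frac{74}{-50} + \frac{\left(15 + 3 \cdot 3\right) \left(-2\right)}{16}}{87 - 70} = 88 + \frac{\left(-74\right) \left(- \frac{1}{50}\right) + \left(15 + 9\right) \left(-2\right) \frac{1}{16}}{17} = 88 + \frac{\frac{37}{25} + 24 \left(-2\right) \frac{1}{16}}{17} = 88 + \frac{\frac{37}{25} - 3}{17} = 88 + \frac{1}{17} \left(- \frac{38}{25}\right) = 88 - \frac{38}{425} = \frac{37362}{425}$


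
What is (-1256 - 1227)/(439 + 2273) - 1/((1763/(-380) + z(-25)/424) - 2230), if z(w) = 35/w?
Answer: -223389094153/244110946632 ≈ -0.91511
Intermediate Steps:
(-1256 - 1227)/(439 + 2273) - 1/((1763/(-380) + z(-25)/424) - 2230) = (-1256 - 1227)/(439 + 2273) - 1/((1763/(-380) + (35/(-25))/424) - 2230) = -2483/2712 - 1/((1763*(-1/380) + (35*(-1/25))*(1/424)) - 2230) = -2483*1/2712 - 1/((-1763/380 - 7/5*1/424) - 2230) = -2483/2712 - 1/((-1763/380 - 7/2120) - 2230) = -2483/2712 - 1/(-187011/40280 - 2230) = -2483/2712 - 1/(-90011411/40280) = -2483/2712 - 1*(-40280/90011411) = -2483/2712 + 40280/90011411 = -223389094153/244110946632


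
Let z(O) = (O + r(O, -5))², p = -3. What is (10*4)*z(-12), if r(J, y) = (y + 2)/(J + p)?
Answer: 27848/5 ≈ 5569.6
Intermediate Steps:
r(J, y) = (2 + y)/(-3 + J) (r(J, y) = (y + 2)/(J - 3) = (2 + y)/(-3 + J))
z(O) = (O - 3/(-3 + O))² (z(O) = (O + (2 - 5)/(-3 + O))² = (O - 3/(-3 + O))²)
(10*4)*z(-12) = (10*4)*((-3 - 12*(-3 - 12))²/(-3 - 12)²) = 40*((-3 - 12*(-15))²/(-15)²) = 40*((-3 + 180)²/225) = 40*((1/225)*177²) = 40*((1/225)*31329) = 40*(3481/25) = 27848/5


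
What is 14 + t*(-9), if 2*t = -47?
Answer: 451/2 ≈ 225.50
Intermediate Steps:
t = -47/2 (t = (½)*(-47) = -47/2 ≈ -23.500)
14 + t*(-9) = 14 - 47/2*(-9) = 14 + 423/2 = 451/2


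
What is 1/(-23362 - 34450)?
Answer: -1/57812 ≈ -1.7297e-5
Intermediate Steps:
1/(-23362 - 34450) = 1/(-57812) = -1/57812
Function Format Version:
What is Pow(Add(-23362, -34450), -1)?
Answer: Rational(-1, 57812) ≈ -1.7297e-5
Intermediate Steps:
Pow(Add(-23362, -34450), -1) = Pow(-57812, -1) = Rational(-1, 57812)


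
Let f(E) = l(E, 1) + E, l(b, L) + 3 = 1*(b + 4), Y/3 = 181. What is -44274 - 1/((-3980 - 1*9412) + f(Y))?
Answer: -544791569/12305 ≈ -44274.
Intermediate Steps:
Y = 543 (Y = 3*181 = 543)
l(b, L) = 1 + b (l(b, L) = -3 + 1*(b + 4) = -3 + 1*(4 + b) = -3 + (4 + b) = 1 + b)
f(E) = 1 + 2*E (f(E) = (1 + E) + E = 1 + 2*E)
-44274 - 1/((-3980 - 1*9412) + f(Y)) = -44274 - 1/((-3980 - 1*9412) + (1 + 2*543)) = -44274 - 1/((-3980 - 9412) + (1 + 1086)) = -44274 - 1/(-13392 + 1087) = -44274 - 1/(-12305) = -44274 - 1*(-1/12305) = -44274 + 1/12305 = -544791569/12305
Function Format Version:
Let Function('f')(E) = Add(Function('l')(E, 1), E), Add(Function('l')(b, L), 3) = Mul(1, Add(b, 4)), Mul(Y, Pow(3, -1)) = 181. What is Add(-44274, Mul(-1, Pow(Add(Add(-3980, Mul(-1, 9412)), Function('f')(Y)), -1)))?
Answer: Rational(-544791569, 12305) ≈ -44274.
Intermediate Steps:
Y = 543 (Y = Mul(3, 181) = 543)
Function('l')(b, L) = Add(1, b) (Function('l')(b, L) = Add(-3, Mul(1, Add(b, 4))) = Add(-3, Mul(1, Add(4, b))) = Add(-3, Add(4, b)) = Add(1, b))
Function('f')(E) = Add(1, Mul(2, E)) (Function('f')(E) = Add(Add(1, E), E) = Add(1, Mul(2, E)))
Add(-44274, Mul(-1, Pow(Add(Add(-3980, Mul(-1, 9412)), Function('f')(Y)), -1))) = Add(-44274, Mul(-1, Pow(Add(Add(-3980, Mul(-1, 9412)), Add(1, Mul(2, 543))), -1))) = Add(-44274, Mul(-1, Pow(Add(Add(-3980, -9412), Add(1, 1086)), -1))) = Add(-44274, Mul(-1, Pow(Add(-13392, 1087), -1))) = Add(-44274, Mul(-1, Pow(-12305, -1))) = Add(-44274, Mul(-1, Rational(-1, 12305))) = Add(-44274, Rational(1, 12305)) = Rational(-544791569, 12305)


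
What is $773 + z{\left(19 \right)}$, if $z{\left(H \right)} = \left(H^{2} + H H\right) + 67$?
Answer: $1562$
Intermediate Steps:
$z{\left(H \right)} = 67 + 2 H^{2}$ ($z{\left(H \right)} = \left(H^{2} + H^{2}\right) + 67 = 2 H^{2} + 67 = 67 + 2 H^{2}$)
$773 + z{\left(19 \right)} = 773 + \left(67 + 2 \cdot 19^{2}\right) = 773 + \left(67 + 2 \cdot 361\right) = 773 + \left(67 + 722\right) = 773 + 789 = 1562$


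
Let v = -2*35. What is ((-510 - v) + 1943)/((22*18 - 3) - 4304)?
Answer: -1503/3911 ≈ -0.38430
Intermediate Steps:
v = -70
((-510 - v) + 1943)/((22*18 - 3) - 4304) = ((-510 - 1*(-70)) + 1943)/((22*18 - 3) - 4304) = ((-510 + 70) + 1943)/((396 - 3) - 4304) = (-440 + 1943)/(393 - 4304) = 1503/(-3911) = 1503*(-1/3911) = -1503/3911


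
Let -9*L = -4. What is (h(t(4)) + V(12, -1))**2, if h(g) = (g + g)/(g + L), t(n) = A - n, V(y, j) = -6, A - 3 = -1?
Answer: 576/49 ≈ 11.755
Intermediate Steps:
L = 4/9 (L = -1/9*(-4) = 4/9 ≈ 0.44444)
A = 2 (A = 3 - 1 = 2)
t(n) = 2 - n
h(g) = 2*g/(4/9 + g) (h(g) = (g + g)/(g + 4/9) = (2*g)/(4/9 + g) = 2*g/(4/9 + g))
(h(t(4)) + V(12, -1))**2 = (18*(2 - 1*4)/(4 + 9*(2 - 1*4)) - 6)**2 = (18*(2 - 4)/(4 + 9*(2 - 4)) - 6)**2 = (18*(-2)/(4 + 9*(-2)) - 6)**2 = (18*(-2)/(4 - 18) - 6)**2 = (18*(-2)/(-14) - 6)**2 = (18*(-2)*(-1/14) - 6)**2 = (18/7 - 6)**2 = (-24/7)**2 = 576/49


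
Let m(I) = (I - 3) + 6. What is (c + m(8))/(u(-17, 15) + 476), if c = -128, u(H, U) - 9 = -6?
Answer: -117/479 ≈ -0.24426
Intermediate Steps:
u(H, U) = 3 (u(H, U) = 9 - 6 = 3)
m(I) = 3 + I (m(I) = (-3 + I) + 6 = 3 + I)
(c + m(8))/(u(-17, 15) + 476) = (-128 + (3 + 8))/(3 + 476) = (-128 + 11)/479 = -117*1/479 = -117/479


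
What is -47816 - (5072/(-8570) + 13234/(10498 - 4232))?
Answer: -49380435849/1032685 ≈ -47818.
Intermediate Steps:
-47816 - (5072/(-8570) + 13234/(10498 - 4232)) = -47816 - (5072*(-1/8570) + 13234/6266) = -47816 - (-2536/4285 + 13234*(1/6266)) = -47816 - (-2536/4285 + 509/241) = -47816 - 1*1569889/1032685 = -47816 - 1569889/1032685 = -49380435849/1032685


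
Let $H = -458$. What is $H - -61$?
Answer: $-397$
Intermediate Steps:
$H - -61 = -458 - -61 = -458 + 61 = -397$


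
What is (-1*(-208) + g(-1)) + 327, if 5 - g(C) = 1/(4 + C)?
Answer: 1619/3 ≈ 539.67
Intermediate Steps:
g(C) = 5 - 1/(4 + C)
(-1*(-208) + g(-1)) + 327 = (-1*(-208) + (19 + 5*(-1))/(4 - 1)) + 327 = (208 + (19 - 5)/3) + 327 = (208 + (⅓)*14) + 327 = (208 + 14/3) + 327 = 638/3 + 327 = 1619/3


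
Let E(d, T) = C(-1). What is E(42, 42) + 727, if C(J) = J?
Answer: 726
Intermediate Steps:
E(d, T) = -1
E(42, 42) + 727 = -1 + 727 = 726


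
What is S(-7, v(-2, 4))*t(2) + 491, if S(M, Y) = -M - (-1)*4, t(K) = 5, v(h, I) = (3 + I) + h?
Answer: 546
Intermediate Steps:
v(h, I) = 3 + I + h
S(M, Y) = 4 - M (S(M, Y) = -M - 1*(-4) = -M + 4 = 4 - M)
S(-7, v(-2, 4))*t(2) + 491 = (4 - 1*(-7))*5 + 491 = (4 + 7)*5 + 491 = 11*5 + 491 = 55 + 491 = 546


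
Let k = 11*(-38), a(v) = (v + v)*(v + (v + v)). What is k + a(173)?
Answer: 179156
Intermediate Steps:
a(v) = 6*v² (a(v) = (2*v)*(v + 2*v) = (2*v)*(3*v) = 6*v²)
k = -418
k + a(173) = -418 + 6*173² = -418 + 6*29929 = -418 + 179574 = 179156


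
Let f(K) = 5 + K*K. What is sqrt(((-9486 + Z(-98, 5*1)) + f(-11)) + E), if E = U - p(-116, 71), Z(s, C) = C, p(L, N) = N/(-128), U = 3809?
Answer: I*sqrt(1419634)/16 ≈ 74.468*I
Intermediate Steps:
p(L, N) = -N/128 (p(L, N) = N*(-1/128) = -N/128)
f(K) = 5 + K**2
E = 487623/128 (E = 3809 - (-1)*71/128 = 3809 - 1*(-71/128) = 3809 + 71/128 = 487623/128 ≈ 3809.6)
sqrt(((-9486 + Z(-98, 5*1)) + f(-11)) + E) = sqrt(((-9486 + 5*1) + (5 + (-11)**2)) + 487623/128) = sqrt(((-9486 + 5) + (5 + 121)) + 487623/128) = sqrt((-9481 + 126) + 487623/128) = sqrt(-9355 + 487623/128) = sqrt(-709817/128) = I*sqrt(1419634)/16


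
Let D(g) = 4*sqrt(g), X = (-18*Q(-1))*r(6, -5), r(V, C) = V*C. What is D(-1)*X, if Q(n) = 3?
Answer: 6480*I ≈ 6480.0*I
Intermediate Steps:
r(V, C) = C*V
X = 1620 (X = (-18*3)*(-5*6) = -54*(-30) = 1620)
D(-1)*X = (4*sqrt(-1))*1620 = (4*I)*1620 = 6480*I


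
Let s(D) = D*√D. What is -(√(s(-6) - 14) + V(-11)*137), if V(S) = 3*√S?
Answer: -√(-14 - 6*I*√6) - 411*I*√11 ≈ -1.7745 - 1359.0*I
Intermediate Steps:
s(D) = D^(3/2)
-(√(s(-6) - 14) + V(-11)*137) = -(√((-6)^(3/2) - 14) + (3*√(-11))*137) = -(√(-6*I*√6 - 14) + (3*(I*√11))*137) = -(√(-14 - 6*I*√6) + (3*I*√11)*137) = -(√(-14 - 6*I*√6) + 411*I*√11) = -√(-14 - 6*I*√6) - 411*I*√11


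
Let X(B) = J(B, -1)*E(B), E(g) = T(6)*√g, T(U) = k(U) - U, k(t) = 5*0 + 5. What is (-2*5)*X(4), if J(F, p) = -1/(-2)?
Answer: 10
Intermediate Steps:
J(F, p) = ½ (J(F, p) = -1*(-½) = ½)
k(t) = 5 (k(t) = 0 + 5 = 5)
T(U) = 5 - U
E(g) = -√g (E(g) = (5 - 1*6)*√g = (5 - 6)*√g = -√g)
X(B) = -√B/2 (X(B) = (-√B)/2 = -√B/2)
(-2*5)*X(4) = (-2*5)*(-√4/2) = -(-5)*2 = -10*(-1) = 10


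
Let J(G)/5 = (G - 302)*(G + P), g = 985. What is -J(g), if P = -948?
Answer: -126355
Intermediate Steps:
J(G) = 5*(-948 + G)*(-302 + G) (J(G) = 5*((G - 302)*(G - 948)) = 5*((-302 + G)*(-948 + G)) = 5*((-948 + G)*(-302 + G)) = 5*(-948 + G)*(-302 + G))
-J(g) = -(1431480 - 6250*985 + 5*985²) = -(1431480 - 6156250 + 5*970225) = -(1431480 - 6156250 + 4851125) = -1*126355 = -126355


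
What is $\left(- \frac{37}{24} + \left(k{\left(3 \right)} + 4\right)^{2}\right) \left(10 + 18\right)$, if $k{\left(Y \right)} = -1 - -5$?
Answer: $\frac{10493}{6} \approx 1748.8$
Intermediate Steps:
$k{\left(Y \right)} = 4$ ($k{\left(Y \right)} = -1 + 5 = 4$)
$\left(- \frac{37}{24} + \left(k{\left(3 \right)} + 4\right)^{2}\right) \left(10 + 18\right) = \left(- \frac{37}{24} + \left(4 + 4\right)^{2}\right) \left(10 + 18\right) = \left(\left(-37\right) \frac{1}{24} + 8^{2}\right) 28 = \left(- \frac{37}{24} + 64\right) 28 = \frac{1499}{24} \cdot 28 = \frac{10493}{6}$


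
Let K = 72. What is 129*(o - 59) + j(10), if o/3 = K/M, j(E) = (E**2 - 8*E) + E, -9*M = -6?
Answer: 34215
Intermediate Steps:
M = 2/3 (M = -1/9*(-6) = 2/3 ≈ 0.66667)
j(E) = E**2 - 7*E
o = 324 (o = 3*(72/(2/3)) = 3*(72*(3/2)) = 3*108 = 324)
129*(o - 59) + j(10) = 129*(324 - 59) + 10*(-7 + 10) = 129*265 + 10*3 = 34185 + 30 = 34215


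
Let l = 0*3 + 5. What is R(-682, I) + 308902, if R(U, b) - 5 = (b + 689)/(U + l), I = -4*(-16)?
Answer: 209129286/677 ≈ 3.0891e+5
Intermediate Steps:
I = 64
l = 5 (l = 0 + 5 = 5)
R(U, b) = 5 + (689 + b)/(5 + U) (R(U, b) = 5 + (b + 689)/(U + 5) = 5 + (689 + b)/(5 + U))
R(-682, I) + 308902 = (714 + 64 + 5*(-682))/(5 - 682) + 308902 = (714 + 64 - 3410)/(-677) + 308902 = -1/677*(-2632) + 308902 = 2632/677 + 308902 = 209129286/677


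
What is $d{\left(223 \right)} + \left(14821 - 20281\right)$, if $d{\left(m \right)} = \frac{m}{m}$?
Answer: $-5459$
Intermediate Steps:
$d{\left(m \right)} = 1$
$d{\left(223 \right)} + \left(14821 - 20281\right) = 1 + \left(14821 - 20281\right) = 1 - 5460 = -5459$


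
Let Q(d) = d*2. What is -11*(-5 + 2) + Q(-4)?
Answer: 25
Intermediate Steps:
Q(d) = 2*d
-11*(-5 + 2) + Q(-4) = -11*(-5 + 2) + 2*(-4) = -(-33) - 8 = -11*(-3) - 8 = 33 - 8 = 25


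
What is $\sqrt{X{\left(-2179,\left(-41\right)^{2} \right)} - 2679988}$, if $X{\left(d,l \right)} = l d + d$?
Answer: $i \sqrt{6345066} \approx 2518.9 i$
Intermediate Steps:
$X{\left(d,l \right)} = d + d l$ ($X{\left(d,l \right)} = d l + d = d + d l$)
$\sqrt{X{\left(-2179,\left(-41\right)^{2} \right)} - 2679988} = \sqrt{- 2179 \left(1 + \left(-41\right)^{2}\right) - 2679988} = \sqrt{- 2179 \left(1 + 1681\right) - 2679988} = \sqrt{\left(-2179\right) 1682 - 2679988} = \sqrt{-3665078 - 2679988} = \sqrt{-6345066} = i \sqrt{6345066}$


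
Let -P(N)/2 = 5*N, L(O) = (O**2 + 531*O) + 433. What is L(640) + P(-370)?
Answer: 753573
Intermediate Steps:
L(O) = 433 + O**2 + 531*O
P(N) = -10*N
L(640) + P(-370) = (433 + 640**2 + 531*640) - 10*(-370) = (433 + 409600 + 339840) + 3700 = 749873 + 3700 = 753573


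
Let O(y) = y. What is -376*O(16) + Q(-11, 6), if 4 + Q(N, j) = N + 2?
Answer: -6029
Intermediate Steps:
Q(N, j) = -2 + N (Q(N, j) = -4 + (N + 2) = -4 + (2 + N) = -2 + N)
-376*O(16) + Q(-11, 6) = -376*16 + (-2 - 11) = -6016 - 13 = -6029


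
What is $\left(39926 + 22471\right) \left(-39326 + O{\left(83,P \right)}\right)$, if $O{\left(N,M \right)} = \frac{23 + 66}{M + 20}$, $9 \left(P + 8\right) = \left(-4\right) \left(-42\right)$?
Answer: $- \frac{225735186825}{92} \approx -2.4536 \cdot 10^{9}$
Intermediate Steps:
$P = \frac{32}{3}$ ($P = -8 + \frac{\left(-4\right) \left(-42\right)}{9} = -8 + \frac{1}{9} \cdot 168 = -8 + \frac{56}{3} = \frac{32}{3} \approx 10.667$)
$O{\left(N,M \right)} = \frac{89}{20 + M}$
$\left(39926 + 22471\right) \left(-39326 + O{\left(83,P \right)}\right) = \left(39926 + 22471\right) \left(-39326 + \frac{89}{20 + \frac{32}{3}}\right) = 62397 \left(-39326 + \frac{89}{\frac{92}{3}}\right) = 62397 \left(-39326 + 89 \cdot \frac{3}{92}\right) = 62397 \left(-39326 + \frac{267}{92}\right) = 62397 \left(- \frac{3617725}{92}\right) = - \frac{225735186825}{92}$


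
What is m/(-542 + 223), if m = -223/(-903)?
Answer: -223/288057 ≈ -0.00077415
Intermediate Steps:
m = 223/903 (m = -223*(-1/903) = 223/903 ≈ 0.24695)
m/(-542 + 223) = (223/903)/(-542 + 223) = (223/903)/(-319) = -1/319*223/903 = -223/288057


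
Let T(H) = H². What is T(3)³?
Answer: 729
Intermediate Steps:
T(3)³ = (3²)³ = 9³ = 729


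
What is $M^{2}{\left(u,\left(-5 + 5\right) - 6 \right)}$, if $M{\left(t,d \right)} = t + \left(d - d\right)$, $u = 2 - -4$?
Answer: $36$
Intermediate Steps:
$u = 6$ ($u = 2 + 4 = 6$)
$M{\left(t,d \right)} = t$ ($M{\left(t,d \right)} = t + 0 = t$)
$M^{2}{\left(u,\left(-5 + 5\right) - 6 \right)} = 6^{2} = 36$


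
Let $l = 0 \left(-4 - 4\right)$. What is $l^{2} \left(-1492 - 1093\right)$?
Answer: $0$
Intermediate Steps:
$l = 0$ ($l = 0 \left(-8\right) = 0$)
$l^{2} \left(-1492 - 1093\right) = 0^{2} \left(-1492 - 1093\right) = 0 \left(-2585\right) = 0$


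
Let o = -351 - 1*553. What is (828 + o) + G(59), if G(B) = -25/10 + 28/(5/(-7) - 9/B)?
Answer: -39667/358 ≈ -110.80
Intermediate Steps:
G(B) = -5/2 + 28/(-5/7 - 9/B) (G(B) = -25*1/10 + 28/(5*(-1/7) - 9/B) = -5/2 + 28/(-5/7 - 9/B))
o = -904 (o = -351 - 553 = -904)
(828 + o) + G(59) = (828 - 904) + 3*(-105 - 139*59)/(2*(63 + 5*59)) = -76 + 3*(-105 - 8201)/(2*(63 + 295)) = -76 + (3/2)*(-8306)/358 = -76 + (3/2)*(1/358)*(-8306) = -76 - 12459/358 = -39667/358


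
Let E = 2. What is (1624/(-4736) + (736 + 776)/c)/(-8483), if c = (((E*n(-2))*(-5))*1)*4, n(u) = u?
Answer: -54929/25109680 ≈ -0.0021876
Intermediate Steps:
c = 80 (c = (((2*(-2))*(-5))*1)*4 = (-4*(-5)*1)*4 = (20*1)*4 = 20*4 = 80)
(1624/(-4736) + (736 + 776)/c)/(-8483) = (1624/(-4736) + (736 + 776)/80)/(-8483) = (1624*(-1/4736) + 1512*(1/80))*(-1/8483) = (-203/592 + 189/10)*(-1/8483) = (54929/2960)*(-1/8483) = -54929/25109680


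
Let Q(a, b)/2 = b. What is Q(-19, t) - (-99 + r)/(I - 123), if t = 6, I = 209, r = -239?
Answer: 685/43 ≈ 15.930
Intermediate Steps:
Q(a, b) = 2*b
Q(-19, t) - (-99 + r)/(I - 123) = 2*6 - (-99 - 239)/(209 - 123) = 12 - (-338)/86 = 12 - 1*(-169/43) = 12 + 169/43 = 685/43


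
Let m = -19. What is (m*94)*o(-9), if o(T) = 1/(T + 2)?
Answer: 1786/7 ≈ 255.14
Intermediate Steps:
o(T) = 1/(2 + T)
(m*94)*o(-9) = (-19*94)/(2 - 9) = -1786/(-7) = -1786*(-⅐) = 1786/7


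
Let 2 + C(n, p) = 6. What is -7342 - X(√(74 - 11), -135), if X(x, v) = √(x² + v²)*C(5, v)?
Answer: -7342 - 48*√127 ≈ -7882.9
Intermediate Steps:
C(n, p) = 4 (C(n, p) = -2 + 6 = 4)
X(x, v) = 4*√(v² + x²) (X(x, v) = √(x² + v²)*4 = √(v² + x²)*4 = 4*√(v² + x²))
-7342 - X(√(74 - 11), -135) = -7342 - 4*√((-135)² + (√(74 - 11))²) = -7342 - 4*√(18225 + (√63)²) = -7342 - 4*√(18225 + (3*√7)²) = -7342 - 4*√(18225 + 63) = -7342 - 4*√18288 = -7342 - 4*12*√127 = -7342 - 48*√127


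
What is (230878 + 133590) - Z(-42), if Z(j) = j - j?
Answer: 364468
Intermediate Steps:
Z(j) = 0
(230878 + 133590) - Z(-42) = (230878 + 133590) - 1*0 = 364468 + 0 = 364468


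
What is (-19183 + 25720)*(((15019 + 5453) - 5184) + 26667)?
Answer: 274259835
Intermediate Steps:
(-19183 + 25720)*(((15019 + 5453) - 5184) + 26667) = 6537*((20472 - 5184) + 26667) = 6537*(15288 + 26667) = 6537*41955 = 274259835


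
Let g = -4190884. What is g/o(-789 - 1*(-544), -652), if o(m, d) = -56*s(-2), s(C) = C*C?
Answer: 1047721/56 ≈ 18709.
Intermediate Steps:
s(C) = C²
o(m, d) = -224 (o(m, d) = -56*(-2)² = -56*4 = -224)
g/o(-789 - 1*(-544), -652) = -4190884/(-224) = -4190884*(-1/224) = 1047721/56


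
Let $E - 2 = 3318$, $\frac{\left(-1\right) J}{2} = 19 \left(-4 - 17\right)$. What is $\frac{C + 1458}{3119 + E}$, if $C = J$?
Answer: $\frac{48}{137} \approx 0.35037$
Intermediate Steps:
$J = 798$ ($J = - 2 \cdot 19 \left(-4 - 17\right) = - 2 \cdot 19 \left(-21\right) = \left(-2\right) \left(-399\right) = 798$)
$E = 3320$ ($E = 2 + 3318 = 3320$)
$C = 798$
$\frac{C + 1458}{3119 + E} = \frac{798 + 1458}{3119 + 3320} = \frac{2256}{6439} = 2256 \cdot \frac{1}{6439} = \frac{48}{137}$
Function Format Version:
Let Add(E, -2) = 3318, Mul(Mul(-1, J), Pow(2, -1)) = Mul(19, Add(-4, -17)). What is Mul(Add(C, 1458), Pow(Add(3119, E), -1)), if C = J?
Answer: Rational(48, 137) ≈ 0.35037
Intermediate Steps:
J = 798 (J = Mul(-2, Mul(19, Add(-4, -17))) = Mul(-2, Mul(19, -21)) = Mul(-2, -399) = 798)
E = 3320 (E = Add(2, 3318) = 3320)
C = 798
Mul(Add(C, 1458), Pow(Add(3119, E), -1)) = Mul(Add(798, 1458), Pow(Add(3119, 3320), -1)) = Mul(2256, Pow(6439, -1)) = Mul(2256, Rational(1, 6439)) = Rational(48, 137)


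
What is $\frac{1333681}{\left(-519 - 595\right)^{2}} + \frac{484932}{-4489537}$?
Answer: $\frac{5385811523425}{5571497458852} \approx 0.96667$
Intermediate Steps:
$\frac{1333681}{\left(-519 - 595\right)^{2}} + \frac{484932}{-4489537} = \frac{1333681}{\left(-1114\right)^{2}} + 484932 \left(- \frac{1}{4489537}\right) = \frac{1333681}{1240996} - \frac{484932}{4489537} = \frac{5385811523425}{5571497458852}$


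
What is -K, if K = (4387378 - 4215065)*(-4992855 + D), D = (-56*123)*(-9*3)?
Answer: 828287741127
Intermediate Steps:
D = 185976 (D = -6888*(-27) = 185976)
K = -828287741127 (K = (4387378 - 4215065)*(-4992855 + 185976) = 172313*(-4806879) = -828287741127)
-K = -1*(-828287741127) = 828287741127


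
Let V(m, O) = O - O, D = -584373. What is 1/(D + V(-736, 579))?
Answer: -1/584373 ≈ -1.7112e-6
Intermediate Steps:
V(m, O) = 0
1/(D + V(-736, 579)) = 1/(-584373 + 0) = 1/(-584373) = -1/584373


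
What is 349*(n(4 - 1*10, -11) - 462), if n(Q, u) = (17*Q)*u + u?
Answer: 226501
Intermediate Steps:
n(Q, u) = u + 17*Q*u (n(Q, u) = 17*Q*u + u = u + 17*Q*u)
349*(n(4 - 1*10, -11) - 462) = 349*(-11*(1 + 17*(4 - 1*10)) - 462) = 349*(-11*(1 + 17*(4 - 10)) - 462) = 349*(-11*(1 + 17*(-6)) - 462) = 349*(-11*(1 - 102) - 462) = 349*(-11*(-101) - 462) = 349*(1111 - 462) = 349*649 = 226501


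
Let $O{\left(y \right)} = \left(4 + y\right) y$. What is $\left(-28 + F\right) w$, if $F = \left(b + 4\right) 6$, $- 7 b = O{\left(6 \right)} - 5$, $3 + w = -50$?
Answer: $\frac{18974}{7} \approx 2710.6$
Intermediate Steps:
$w = -53$ ($w = -3 - 50 = -53$)
$O{\left(y \right)} = y \left(4 + y\right)$
$b = - \frac{55}{7}$ ($b = - \frac{6 \left(4 + 6\right) - 5}{7} = - \frac{6 \cdot 10 - 5}{7} = - \frac{60 - 5}{7} = \left(- \frac{1}{7}\right) 55 = - \frac{55}{7} \approx -7.8571$)
$F = - \frac{162}{7}$ ($F = \left(- \frac{55}{7} + 4\right) 6 = \left(- \frac{27}{7}\right) 6 = - \frac{162}{7} \approx -23.143$)
$\left(-28 + F\right) w = \left(-28 - \frac{162}{7}\right) \left(-53\right) = \left(- \frac{358}{7}\right) \left(-53\right) = \frac{18974}{7}$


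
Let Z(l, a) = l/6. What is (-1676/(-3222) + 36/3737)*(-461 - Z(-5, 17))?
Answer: -4403245561/18060921 ≈ -243.80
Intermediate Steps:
Z(l, a) = l/6 (Z(l, a) = l*(⅙) = l/6)
(-1676/(-3222) + 36/3737)*(-461 - Z(-5, 17)) = (-1676/(-3222) + 36/3737)*(-461 - (-5)/6) = (-1676*(-1/3222) + 36*(1/3737))*(-461 - 1*(-⅚)) = (838/1611 + 36/3737)*(-461 + ⅚) = (3189602/6020307)*(-2761/6) = -4403245561/18060921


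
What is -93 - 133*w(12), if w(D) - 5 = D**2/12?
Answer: -2354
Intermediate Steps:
w(D) = 5 + D**2/12
-93 - 133*w(12) = -93 - 133*(5 + (1/12)*12**2) = -93 - 133*(5 + (1/12)*144) = -93 - 133*(5 + 12) = -93 - 133*17 = -93 - 2261 = -2354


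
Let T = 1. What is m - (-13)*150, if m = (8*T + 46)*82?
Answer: 6378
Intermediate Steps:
m = 4428 (m = (8*1 + 46)*82 = (8 + 46)*82 = 54*82 = 4428)
m - (-13)*150 = 4428 - (-13)*150 = 4428 - 1*(-1950) = 4428 + 1950 = 6378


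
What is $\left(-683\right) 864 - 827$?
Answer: $-590939$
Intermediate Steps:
$\left(-683\right) 864 - 827 = -590112 - 827 = -590939$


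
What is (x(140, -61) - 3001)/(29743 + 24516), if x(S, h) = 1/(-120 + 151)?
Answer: -93030/1682029 ≈ -0.055308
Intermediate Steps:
x(S, h) = 1/31
(x(140, -61) - 3001)/(29743 + 24516) = (1/31 - 3001)/(29743 + 24516) = -93030/31/54259 = -93030/31*1/54259 = -93030/1682029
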